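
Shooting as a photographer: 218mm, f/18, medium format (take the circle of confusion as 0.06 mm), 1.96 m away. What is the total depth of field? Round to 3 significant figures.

155 mm

Hyperfocal distance H = f²/(N·c) + f = 218²/(18 × 0.06) + 218 = 47524/1.08 + 218 ≈ 44221.7 mm ≈ 44.22 m.
Near limit Dn = s·(H − f)/(H + s − 2f) = 1960 × (44221.7 − 218) / (44221.7 + 1960 − 2 × 218) = 1960 × 44003.7 / 45745.7 ≈ 1885.36 mm.
Far limit Df = s·(H − f)/(H − s) = 1960 × (44221.7 − 218) / (44221.7 − 1960) = 1960 × 44003.7 / 42261.7 ≈ 2040.79 mm.
Depth of field = Df − Dn = 2040.79 − 1885.36 ≈ 155.43 mm.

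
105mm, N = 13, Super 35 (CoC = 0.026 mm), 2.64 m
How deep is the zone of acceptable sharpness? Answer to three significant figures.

413 mm

Hyperfocal distance H = f²/(N·c) + f = 105²/(13 × 0.026) + 105 = 11025/0.338 + 105 ≈ 32723.3 mm ≈ 32.72 m.
Near limit Dn = s·(H − f)/(H + s − 2f) = 2640 × (32723.3 − 105) / (32723.3 + 2640 − 2 × 105) = 2640 × 32618.3 / 35153.3 ≈ 2449.62 mm.
Far limit Df = s·(H − f)/(H − s) = 2640 × (32723.3 − 105) / (32723.3 − 2640) = 2640 × 32618.3 / 30083.3 ≈ 2862.46 mm.
Depth of field = Df − Dn = 2862.46 − 2449.62 ≈ 412.84 mm.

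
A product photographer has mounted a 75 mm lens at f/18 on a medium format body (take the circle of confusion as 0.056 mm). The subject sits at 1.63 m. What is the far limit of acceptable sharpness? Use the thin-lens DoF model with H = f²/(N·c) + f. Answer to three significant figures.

2.26 m

Hyperfocal distance H = f²/(N·c) + f = 75²/(18 × 0.056) + 75 = 5625/1.008 + 75 ≈ 5655.4 mm ≈ 5.655 m.
Far limit Df = s·(H − f)/(H − s) = 1630 × (5655.4 − 75) / (5655.4 − 1630) = 1630 × 5580.4 / 4025.4 ≈ 2259.7 mm ≈ 2.26 m.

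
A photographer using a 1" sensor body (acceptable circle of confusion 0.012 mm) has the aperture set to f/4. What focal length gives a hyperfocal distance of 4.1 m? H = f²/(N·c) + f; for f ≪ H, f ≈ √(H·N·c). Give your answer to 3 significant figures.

From H = f²/(N·c) + f, with f ≪ H: f ≈ √(H·N·c) = √(4100 × 4 × 0.012) = √196.80 ≈ 14.03 mm.
The +f correction barely moves this — solving exactly, f² + N·c·f − N·c·H = 0 ⇒ f = (−N·c + √((N·c)² + 4·N·c·H))/2 = (−0.048 + √787.20)/2 ≈ 14.005 mm, so f ≈ 14.0 mm.

14.0 mm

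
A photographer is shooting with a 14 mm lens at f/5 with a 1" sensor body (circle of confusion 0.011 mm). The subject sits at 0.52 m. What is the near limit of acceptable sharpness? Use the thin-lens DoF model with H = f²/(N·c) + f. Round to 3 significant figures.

Hyperfocal distance H = f²/(N·c) + f = 14²/(5 × 0.011) + 14 = 196/0.055 + 14 ≈ 3577.6 mm ≈ 3.578 m.
Near limit Dn = s·(H − f)/(H + s − 2f) = 520 × (3577.6 − 14) / (3577.6 + 520 − 2 × 14) = 520 × 3563.6 / 4069.6 ≈ 455.35 mm.

455 mm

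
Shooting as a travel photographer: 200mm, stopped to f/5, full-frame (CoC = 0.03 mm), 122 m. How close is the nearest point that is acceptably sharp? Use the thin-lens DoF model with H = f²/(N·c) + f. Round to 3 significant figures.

Hyperfocal distance H = f²/(N·c) + f = 200²/(5 × 0.03) + 200 = 40000/0.15 + 200 ≈ 266866.7 mm ≈ 266.9 m.
Near limit Dn = s·(H − f)/(H + s − 2f) = 122000 × (266866.7 − 200) / (266866.7 + 122000 − 2 × 200) = 122000 × 266666.7 / 388466.7 ≈ 83748 mm ≈ 83.7 m.

83.7 m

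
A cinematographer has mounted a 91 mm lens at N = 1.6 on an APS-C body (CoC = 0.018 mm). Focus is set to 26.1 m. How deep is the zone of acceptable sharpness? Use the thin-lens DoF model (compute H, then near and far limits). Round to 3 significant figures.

4.76 m

Hyperfocal distance H = f²/(N·c) + f = 91²/(1.6 × 0.018) + 91 = 8281/0.0288 + 91 ≈ 287625.7 mm ≈ 287.6 m.
Near limit Dn = s·(H − f)/(H + s − 2f) = 26100 × (287625.7 − 91) / (287625.7 + 26100 − 2 × 91) = 26100 × 287534.7 / 313543.7 ≈ 23935.0 mm.
Far limit Df = s·(H − f)/(H − s) = 26100 × (287625.7 − 91) / (287625.7 − 26100) = 26100 × 287534.7 / 261525.7 ≈ 28695.7 mm.
Depth of field = Df − Dn = 28695.7 − 23935.0 ≈ 4760.7 mm ≈ 4.76 m.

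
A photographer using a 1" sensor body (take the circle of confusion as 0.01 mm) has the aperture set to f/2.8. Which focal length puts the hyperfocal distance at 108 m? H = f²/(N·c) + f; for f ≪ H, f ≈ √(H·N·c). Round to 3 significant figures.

From H = f²/(N·c) + f, with f ≪ H: f ≈ √(H·N·c) = √(108000 × 2.8 × 0.01) = √3024.0 ≈ 54.99 mm.
The +f correction barely moves this — solving exactly, f² + N·c·f − N·c·H = 0 ⇒ f = (−N·c + √((N·c)² + 4·N·c·H))/2 = (−0.028 + √12096)/2 ≈ 54.977 mm, so f ≈ 55.0 mm.

55.0 mm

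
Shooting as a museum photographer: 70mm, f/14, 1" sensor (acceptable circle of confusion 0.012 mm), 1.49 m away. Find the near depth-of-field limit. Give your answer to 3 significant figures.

Hyperfocal distance H = f²/(N·c) + f = 70²/(14 × 0.012) + 70 = 4900/0.168 + 70 ≈ 29236.7 mm ≈ 29.24 m.
Near limit Dn = s·(H − f)/(H + s − 2f) = 1490 × (29236.7 − 70) / (29236.7 + 1490 − 2 × 70) = 1490 × 29166.7 / 30586.7 ≈ 1420.8 mm ≈ 1.42 m.

1.42 m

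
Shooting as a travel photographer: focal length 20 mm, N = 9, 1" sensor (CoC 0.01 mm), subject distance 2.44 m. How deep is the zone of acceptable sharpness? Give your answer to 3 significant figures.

3.78 m

Hyperfocal distance H = f²/(N·c) + f = 20²/(9 × 0.01) + 20 = 400/0.09 + 20 ≈ 4464.4 mm ≈ 4.464 m.
Near limit Dn = s·(H − f)/(H + s − 2f) = 2440 × (4464.4 − 20) / (4464.4 + 2440 − 2 × 20) = 2440 × 4444.4 / 6864.4 ≈ 1579.8 mm.
Far limit Df = s·(H − f)/(H − s) = 2440 × (4464.4 − 20) / (4464.4 − 2440) = 2440 × 4444.4 / 2024.4 ≈ 5356.8 mm.
Depth of field = Df − Dn = 5356.8 − 1579.8 ≈ 3777.0 mm ≈ 3.78 m.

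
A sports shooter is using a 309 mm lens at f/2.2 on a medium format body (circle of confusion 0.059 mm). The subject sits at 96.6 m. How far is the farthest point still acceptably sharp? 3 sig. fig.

Hyperfocal distance H = f²/(N·c) + f = 309²/(2.2 × 0.059) + 309 = 95481/0.1298 + 309 ≈ 735909.9 mm ≈ 735.9 m.
Far limit Df = s·(H − f)/(H − s) = 96600 × (735909.9 − 309) / (735909.9 − 96600) = 96600 × 735600.9 / 639309.9 ≈ 111150 mm ≈ 111 m.

111 m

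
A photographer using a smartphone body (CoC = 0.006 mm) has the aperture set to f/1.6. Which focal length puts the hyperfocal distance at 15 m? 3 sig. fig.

12.0 mm

From H = f²/(N·c) + f, with f ≪ H: f ≈ √(H·N·c) = √(15000 × 1.6 × 0.006) = √144.00 ≈ 12.00 mm.
The +f correction barely moves this — solving exactly, f² + N·c·f − N·c·H = 0 ⇒ f = (−N·c + √((N·c)² + 4·N·c·H))/2 = (−0.0096 + √576.00)/2 ≈ 11.995 mm, so f ≈ 12.0 mm.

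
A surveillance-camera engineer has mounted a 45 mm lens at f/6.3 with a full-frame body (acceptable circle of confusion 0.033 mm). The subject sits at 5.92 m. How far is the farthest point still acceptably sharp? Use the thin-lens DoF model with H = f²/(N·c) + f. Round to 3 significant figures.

Hyperfocal distance H = f²/(N·c) + f = 45²/(6.3 × 0.033) + 45 = 2025/0.2079 + 45 ≈ 9785.3 mm ≈ 9.785 m.
Far limit Df = s·(H − f)/(H − s) = 5920 × (9785.3 − 45) / (9785.3 − 5920) = 5920 × 9740.3 / 3865.3 ≈ 14918 mm ≈ 14.9 m.

14.9 m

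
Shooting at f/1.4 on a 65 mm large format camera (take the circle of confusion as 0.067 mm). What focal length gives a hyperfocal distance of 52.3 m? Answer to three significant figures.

From H = f²/(N·c) + f, with f ≪ H: f ≈ √(H·N·c) = √(52300 × 1.4 × 0.067) = √4905.7 ≈ 70.04 mm.
The +f correction barely moves this — solving exactly, f² + N·c·f − N·c·H = 0 ⇒ f = (−N·c + √((N·c)² + 4·N·c·H))/2 = (−0.0938 + √19623)/2 ≈ 69.994 mm, so f ≈ 70.0 mm.

70.0 mm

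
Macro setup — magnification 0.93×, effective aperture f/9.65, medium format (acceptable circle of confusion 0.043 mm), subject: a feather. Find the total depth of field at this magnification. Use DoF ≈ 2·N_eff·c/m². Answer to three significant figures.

At magnification m, DoF ≈ 2·N_eff·c/m² = 2 × 9.65 × 0.043 / 0.93² = 0.8299 / 0.8649 ≈ 0.96 mm.

0.960 mm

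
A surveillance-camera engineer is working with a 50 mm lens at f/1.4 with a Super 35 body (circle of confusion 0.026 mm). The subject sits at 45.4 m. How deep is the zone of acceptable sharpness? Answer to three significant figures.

Hyperfocal distance H = f²/(N·c) + f = 50²/(1.4 × 0.026) + 50 = 2500/0.0364 + 50 ≈ 68731.3 mm ≈ 68.73 m.
Near limit Dn = s·(H − f)/(H + s − 2f) = 45400 × (68731.3 − 50) / (68731.3 + 45400 − 2 × 50) = 45400 × 68681.3 / 114031.3 ≈ 27345 mm.
Far limit Df = s·(H − f)/(H − s) = 45400 × (68731.3 − 50) / (68731.3 − 45400) = 45400 × 68681.3 / 23331.3 ≈ 133646 mm.
Depth of field = Df − Dn = 133646 − 27345 ≈ 106301 mm ≈ 106 m.

106 m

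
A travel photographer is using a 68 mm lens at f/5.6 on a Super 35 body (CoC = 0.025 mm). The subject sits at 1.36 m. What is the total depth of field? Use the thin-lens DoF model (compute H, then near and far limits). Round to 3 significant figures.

Hyperfocal distance H = f²/(N·c) + f = 68²/(5.6 × 0.025) + 68 = 4624/0.14 + 68 ≈ 33096.6 mm ≈ 33.10 m.
Near limit Dn = s·(H − f)/(H + s − 2f) = 1360 × (33096.6 − 68) / (33096.6 + 1360 − 2 × 68) = 1360 × 33028.6 / 34320.6 ≈ 1308.80 mm.
Far limit Df = s·(H − f)/(H − s) = 1360 × (33096.6 − 68) / (33096.6 − 1360) = 1360 × 33028.6 / 31736.6 ≈ 1415.37 mm.
Depth of field = Df − Dn = 1415.37 − 1308.80 ≈ 106.57 mm.

107 mm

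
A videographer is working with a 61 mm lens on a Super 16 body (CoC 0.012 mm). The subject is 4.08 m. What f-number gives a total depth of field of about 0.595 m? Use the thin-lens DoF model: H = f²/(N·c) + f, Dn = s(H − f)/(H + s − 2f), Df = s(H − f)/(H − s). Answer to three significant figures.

f/5.60

Write h = H − f = f²/(N·c). The thin-lens limits are Dn = s·h/(h + (s−f)) and Df = s·h/(h − (s−f)), so DoF = Df − Dn = 2·s·(s−f)·h / (h² − (s−f)²).
That is a quadratic in h: DoF·h² − 2·s·(s−f)·h − DoF·(s−f)² = 0 ⇒ h = (s−f)·(s + √(s² + DoF²)) / DoF = 4019 × (4080 + √(4080² + 595²)) / 595 = 4019 × (4080 + 4123.16) / 595 ≈ 55409 mm.
Then N = f²/(c·h) = 61² / (0.012 × 55409) = 3721 / 664.91 ≈ 5.60.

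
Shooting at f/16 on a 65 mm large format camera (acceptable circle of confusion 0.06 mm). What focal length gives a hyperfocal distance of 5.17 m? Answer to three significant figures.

70.0 mm

From H = f²/(N·c) + f, with f ≪ H: f ≈ √(H·N·c) = √(5170 × 16 × 0.06) = √4963.2 ≈ 70.45 mm.
Exact: f² + N·c·f − N·c·H = 0 ⇒ f = (−N·c + √((N·c)² + 4·N·c·H))/2 = (−0.96 + √19854)/2 ≈ 69.972 mm ≈ 70.0 mm.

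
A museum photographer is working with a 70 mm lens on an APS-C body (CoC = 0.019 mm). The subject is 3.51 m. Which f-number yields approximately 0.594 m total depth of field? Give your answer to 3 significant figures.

f/6.30

Write h = H − f = f²/(N·c). The thin-lens limits are Dn = s·h/(h + (s−f)) and Df = s·h/(h − (s−f)), so DoF = Df − Dn = 2·s·(s−f)·h / (h² − (s−f)²).
That is a quadratic in h: DoF·h² − 2·s·(s−f)·h − DoF·(s−f)² = 0 ⇒ h = (s−f)·(s + √(s² + DoF²)) / DoF = 3440 × (3510 + √(3510² + 594²)) / 594 = 3440 × (3510 + 3559.91) / 594 ≈ 40944 mm.
Then N = f²/(c·h) = 70² / (0.019 × 40944) = 4900 / 777.93 ≈ 6.30.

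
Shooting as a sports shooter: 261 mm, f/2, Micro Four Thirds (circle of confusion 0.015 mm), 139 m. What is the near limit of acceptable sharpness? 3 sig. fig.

131 m

Hyperfocal distance H = f²/(N·c) + f = 261²/(2 × 0.015) + 261 = 68121/0.03 + 261 ≈ 2270961.0 mm ≈ 2271 m.
Near limit Dn = s·(H − f)/(H + s − 2f) = 139000 × (2270961.0 − 261) / (2270961.0 + 139000 − 2 × 261) = 139000 × 2270700.0 / 2409439.0 ≈ 130996 mm ≈ 131 m.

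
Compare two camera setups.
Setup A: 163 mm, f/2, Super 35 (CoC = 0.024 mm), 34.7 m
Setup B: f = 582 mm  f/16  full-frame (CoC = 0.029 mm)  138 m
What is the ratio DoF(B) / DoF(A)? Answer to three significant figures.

12.4

Setup A: H = 163²/(2×0.024) + 163 ≈ 553683.8 mm; DoF = Df − Dn = 37009.2 − 32662.0 ≈ 4347.2 mm.
Setup B: H = 582²/(16×0.029) + 582 ≈ 730590.6 mm; DoF = Df − Dn = 170001 − 116138 ≈ 53863 mm.
Ratio = 53863 / 4347.2 ≈ 12.4.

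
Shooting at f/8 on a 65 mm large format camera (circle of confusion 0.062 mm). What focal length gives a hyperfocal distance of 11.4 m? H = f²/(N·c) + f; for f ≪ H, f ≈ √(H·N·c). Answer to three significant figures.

74.9 mm

From H = f²/(N·c) + f, with f ≪ H: f ≈ √(H·N·c) = √(11400 × 8 × 0.062) = √5654.4 ≈ 75.20 mm.
Exact: f² + N·c·f − N·c·H = 0 ⇒ f = (−N·c + √((N·c)² + 4·N·c·H))/2 = (−0.496 + √22618)/2 ≈ 74.948 mm ≈ 74.9 mm.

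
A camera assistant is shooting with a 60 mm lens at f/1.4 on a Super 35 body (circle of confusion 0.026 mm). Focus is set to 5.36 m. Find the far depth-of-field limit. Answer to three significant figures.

5.66 m

Hyperfocal distance H = f²/(N·c) + f = 60²/(1.4 × 0.026) + 60 = 3600/0.0364 + 60 ≈ 98961.1 mm ≈ 98.96 m.
Far limit Df = s·(H − f)/(H − s) = 5360 × (98961.1 − 60) / (98961.1 − 5360) = 5360 × 98901.1 / 93601.1 ≈ 5663.5 mm ≈ 5.66 m.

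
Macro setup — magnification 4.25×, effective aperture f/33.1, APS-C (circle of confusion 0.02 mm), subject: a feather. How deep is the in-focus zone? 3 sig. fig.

At magnification m, DoF ≈ 2·N_eff·c/m² = 2 × 33.1 × 0.02 / 4.25² = 1.324 / 18.06 ≈ 0.0733 mm.

0.0733 mm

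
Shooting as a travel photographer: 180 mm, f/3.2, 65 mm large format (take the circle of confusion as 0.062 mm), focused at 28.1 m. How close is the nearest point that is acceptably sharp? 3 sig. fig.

24.0 m

Hyperfocal distance H = f²/(N·c) + f = 180²/(3.2 × 0.062) + 180 = 32400/0.1984 + 180 ≈ 163486.5 mm ≈ 163.5 m.
Near limit Dn = s·(H − f)/(H + s − 2f) = 28100 × (163486.5 − 180) / (163486.5 + 28100 − 2 × 180) = 28100 × 163306.5 / 191226.5 ≈ 23997 mm ≈ 24.0 m.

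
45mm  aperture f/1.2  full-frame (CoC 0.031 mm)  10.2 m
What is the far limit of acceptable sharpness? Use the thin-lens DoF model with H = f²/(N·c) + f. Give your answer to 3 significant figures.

Hyperfocal distance H = f²/(N·c) + f = 45²/(1.2 × 0.031) + 45 = 2025/0.0372 + 45 ≈ 54480.5 mm ≈ 54.48 m.
Far limit Df = s·(H − f)/(H − s) = 10200 × (54480.5 − 45) / (54480.5 − 10200) = 10200 × 54435.5 / 44280.5 ≈ 12539 mm ≈ 12.5 m.

12.5 m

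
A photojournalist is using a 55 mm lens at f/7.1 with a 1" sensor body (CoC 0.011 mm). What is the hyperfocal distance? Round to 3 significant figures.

38.8 m

Hyperfocal distance H = f²/(N·c) + f = 55²/(7.1 × 0.011) + 55 = 3025/0.0781 + 55 ≈ 38787.4 mm ≈ 38.8 m.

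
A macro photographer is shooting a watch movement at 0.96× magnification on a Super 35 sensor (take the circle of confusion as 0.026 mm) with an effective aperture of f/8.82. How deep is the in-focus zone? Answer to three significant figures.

At magnification m, DoF ≈ 2·N_eff·c/m² = 2 × 8.82 × 0.026 / 0.96² = 0.4586 / 0.9216 ≈ 0.498 mm.

0.498 mm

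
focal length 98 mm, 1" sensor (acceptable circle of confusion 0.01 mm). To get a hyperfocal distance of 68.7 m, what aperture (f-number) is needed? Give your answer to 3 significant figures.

f/14

Rearrange H = f²/(N·c) + f for N: N = f² / ((H − f)·c).
N = 98² / ((68700 − 98) × 0.01) = 9604 / 686.0 ≈ 14.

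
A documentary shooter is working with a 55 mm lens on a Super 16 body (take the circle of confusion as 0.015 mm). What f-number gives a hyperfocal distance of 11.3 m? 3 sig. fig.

Rearrange H = f²/(N·c) + f for N: N = f² / ((H − f)·c).
N = 55² / ((11300 − 55) × 0.015) = 3025 / 168.7 ≈ 17.9.

f/17.9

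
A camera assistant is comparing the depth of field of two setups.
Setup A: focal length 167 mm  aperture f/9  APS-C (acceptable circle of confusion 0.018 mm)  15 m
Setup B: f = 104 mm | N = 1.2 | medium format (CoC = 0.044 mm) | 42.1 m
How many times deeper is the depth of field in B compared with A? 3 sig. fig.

Setup A: H = 167²/(9×0.018) + 167 ≈ 172321.3 mm; DoF = Df − Dn = 16414.3 − 13810.1 ≈ 2604.2 mm.
Setup B: H = 104²/(1.2×0.044) + 104 ≈ 204952.5 mm; DoF = Df − Dn = 52957 − 34937 ≈ 18020 mm.
Ratio = 18020 / 2604.2 ≈ 6.92.

6.92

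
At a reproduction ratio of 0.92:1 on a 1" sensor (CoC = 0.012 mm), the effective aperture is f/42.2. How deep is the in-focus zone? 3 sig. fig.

At magnification m, DoF ≈ 2·N_eff·c/m² = 2 × 42.2 × 0.012 / 0.92² = 1.013 / 0.8464 ≈ 1.2 mm.

1.20 mm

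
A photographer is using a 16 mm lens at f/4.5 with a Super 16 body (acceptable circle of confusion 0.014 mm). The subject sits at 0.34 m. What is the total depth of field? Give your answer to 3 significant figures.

Hyperfocal distance H = f²/(N·c) + f = 16²/(4.5 × 0.014) + 16 = 256/0.063 + 16 ≈ 4079.5 mm ≈ 4.079 m.
Near limit Dn = s·(H − f)/(H + s − 2f) = 340 × (4079.5 − 16) / (4079.5 + 340 − 2 × 16) = 340 × 4063.5 / 4387.5 ≈ 314.892 mm.
Far limit Df = s·(H − f)/(H − s) = 340 × (4079.5 − 16) / (4079.5 − 340) = 340 × 4063.5 / 3739.5 ≈ 369.459 mm.
Depth of field = Df − Dn = 369.459 − 314.892 ≈ 54.567 mm.

54.6 mm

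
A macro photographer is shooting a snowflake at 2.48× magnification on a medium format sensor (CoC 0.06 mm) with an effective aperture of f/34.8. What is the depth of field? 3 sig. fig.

0.679 mm

At magnification m, DoF ≈ 2·N_eff·c/m² = 2 × 34.8 × 0.06 / 2.48² = 4.176 / 6.15 ≈ 0.679 mm.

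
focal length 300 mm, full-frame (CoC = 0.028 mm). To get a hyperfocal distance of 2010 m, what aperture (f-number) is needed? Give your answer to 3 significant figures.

Rearrange H = f²/(N·c) + f for N: N = f² / ((H − f)·c).
N = 300² / ((2010000 − 300) × 0.028) = 90000 / 56272 ≈ 1.60.

f/1.60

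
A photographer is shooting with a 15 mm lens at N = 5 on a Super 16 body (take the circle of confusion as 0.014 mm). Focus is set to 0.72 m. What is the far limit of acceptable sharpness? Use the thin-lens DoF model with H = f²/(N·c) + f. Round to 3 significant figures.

0.922 m

Hyperfocal distance H = f²/(N·c) + f = 15²/(5 × 0.014) + 15 = 225/0.07 + 15 ≈ 3229.3 mm ≈ 3.229 m.
Far limit Df = s·(H − f)/(H − s) = 720 × (3229.3 − 15) / (3229.3 − 720) = 720 × 3214.3 / 2509.3 ≈ 922.29 mm ≈ 0.922 m.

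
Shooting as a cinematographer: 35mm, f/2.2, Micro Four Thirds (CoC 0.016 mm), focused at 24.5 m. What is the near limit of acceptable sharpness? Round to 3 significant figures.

14.4 m

Hyperfocal distance H = f²/(N·c) + f = 35²/(2.2 × 0.016) + 35 = 1225/0.0352 + 35 ≈ 34836.1 mm ≈ 34.84 m.
Near limit Dn = s·(H − f)/(H + s − 2f) = 24500 × (34836.1 − 35) / (34836.1 + 24500 − 2 × 35) = 24500 × 34801.1 / 59266.1 ≈ 14386 mm ≈ 14.4 m.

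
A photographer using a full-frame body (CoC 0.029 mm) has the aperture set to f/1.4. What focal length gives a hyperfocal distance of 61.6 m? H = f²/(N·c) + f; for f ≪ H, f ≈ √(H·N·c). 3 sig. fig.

50.0 mm

From H = f²/(N·c) + f, with f ≪ H: f ≈ √(H·N·c) = √(61600 × 1.4 × 0.029) = √2501.0 ≈ 50.01 mm.
The +f correction barely moves this — solving exactly, f² + N·c·f − N·c·H = 0 ⇒ f = (−N·c + √((N·c)² + 4·N·c·H))/2 = (−0.0406 + √10004)/2 ≈ 49.989 mm, so f ≈ 50.0 mm.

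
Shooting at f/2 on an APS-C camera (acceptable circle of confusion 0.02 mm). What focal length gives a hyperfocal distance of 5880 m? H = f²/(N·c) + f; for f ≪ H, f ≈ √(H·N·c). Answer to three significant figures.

From H = f²/(N·c) + f, with f ≪ H: f ≈ √(H·N·c) = √(5880000 × 2 × 0.02) = √235200 ≈ 485.0 mm.
The +f correction barely moves this — solving exactly, f² + N·c·f − N·c·H = 0 ⇒ f = (−N·c + √((N·c)² + 4·N·c·H))/2 = (−0.04 + √940800)/2 ≈ 484.95 mm, so f ≈ 485 mm.

485 mm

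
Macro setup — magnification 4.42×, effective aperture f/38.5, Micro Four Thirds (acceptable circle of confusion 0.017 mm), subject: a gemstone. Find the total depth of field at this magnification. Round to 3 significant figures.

0.0670 mm

At magnification m, DoF ≈ 2·N_eff·c/m² = 2 × 38.5 × 0.017 / 4.42² = 1.309 / 19.54 ≈ 0.067 mm.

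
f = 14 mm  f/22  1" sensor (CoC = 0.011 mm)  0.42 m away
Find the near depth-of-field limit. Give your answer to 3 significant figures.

280 mm

Hyperfocal distance H = f²/(N·c) + f = 14²/(22 × 0.011) + 14 = 196/0.242 + 14 ≈ 823.9 mm ≈ 0.824 m.
Near limit Dn = s·(H − f)/(H + s − 2f) = 420 × (823.9 − 14) / (823.9 + 420 − 2 × 14) = 420 × 809.9 / 1215.9 ≈ 279.76 mm.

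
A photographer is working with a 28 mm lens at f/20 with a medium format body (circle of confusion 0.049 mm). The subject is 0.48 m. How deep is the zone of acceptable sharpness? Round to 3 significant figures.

Hyperfocal distance H = f²/(N·c) + f = 28²/(20 × 0.049) + 28 = 784/0.98 + 28 ≈ 828.0 mm ≈ 0.828 m.
Near limit Dn = s·(H − f)/(H + s − 2f) = 480 × (828.0 − 28) / (828.0 + 480 − 2 × 28) = 480 × 800.0 / 1252.0 ≈ 306.71 mm.
Far limit Df = s·(H − f)/(H − s) = 480 × (828.0 − 28) / (828.0 − 480) = 480 × 800.0 / 348.0 ≈ 1103.45 mm.
Depth of field = Df − Dn = 1103.45 − 306.71 ≈ 796.74 mm ≈ 0.797 m.

0.797 m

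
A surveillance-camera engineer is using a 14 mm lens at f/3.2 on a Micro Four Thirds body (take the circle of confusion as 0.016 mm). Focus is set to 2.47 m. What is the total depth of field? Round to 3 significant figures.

5.39 m

Hyperfocal distance H = f²/(N·c) + f = 14²/(3.2 × 0.016) + 14 = 196/0.0512 + 14 ≈ 3842.1 mm ≈ 3.842 m.
Near limit Dn = s·(H − f)/(H + s − 2f) = 2470 × (3842.1 − 14) / (3842.1 + 2470 − 2 × 14) = 2470 × 3828.1 / 6284.1 ≈ 1504.7 mm.
Far limit Df = s·(H − f)/(H − s) = 2470 × (3842.1 − 14) / (3842.1 − 2470) = 2470 × 3828.1 / 1372.1 ≈ 6891.1 mm.
Depth of field = Df − Dn = 6891.1 − 1504.7 ≈ 5386.4 mm ≈ 5.39 m.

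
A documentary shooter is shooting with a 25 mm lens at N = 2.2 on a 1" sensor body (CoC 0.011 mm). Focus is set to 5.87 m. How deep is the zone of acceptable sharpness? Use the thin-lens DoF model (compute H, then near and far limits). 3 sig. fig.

Hyperfocal distance H = f²/(N·c) + f = 25²/(2.2 × 0.011) + 25 = 625/0.0242 + 25 ≈ 25851.4 mm ≈ 25.85 m.
Near limit Dn = s·(H − f)/(H + s − 2f) = 5870 × (25851.4 − 25) / (25851.4 + 5870 − 2 × 25) = 5870 × 25826.4 / 31671.4 ≈ 4786.7 mm.
Far limit Df = s·(H − f)/(H − s) = 5870 × (25851.4 − 25) / (25851.4 − 5870) = 5870 × 25826.4 / 19981.4 ≈ 7587.1 mm.
Depth of field = Df − Dn = 7587.1 − 4786.7 ≈ 2800.4 mm ≈ 2.80 m.

2.80 m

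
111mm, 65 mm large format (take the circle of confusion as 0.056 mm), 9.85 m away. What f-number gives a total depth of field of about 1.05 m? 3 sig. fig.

f/1.20

Write h = H − f = f²/(N·c). The thin-lens limits are Dn = s·h/(h + (s−f)) and Df = s·h/(h − (s−f)), so DoF = Df − Dn = 2·s·(s−f)·h / (h² − (s−f)²).
That is a quadratic in h: DoF·h² − 2·s·(s−f)·h − DoF·(s−f)² = 0 ⇒ h = (s−f)·(s + √(s² + DoF²)) / DoF = 9739 × (9850 + √(9850² + 1050²)) / 1050 = 9739 × (9850 + 9905.81) / 1050 ≈ 183240 mm.
Then N = f²/(c·h) = 111² / (0.056 × 183240) = 12321 / 10261 ≈ 1.20.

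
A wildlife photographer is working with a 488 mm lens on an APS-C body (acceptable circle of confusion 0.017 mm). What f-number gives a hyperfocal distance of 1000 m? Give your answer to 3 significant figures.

f/14

Rearrange H = f²/(N·c) + f for N: N = f² / ((H − f)·c).
N = 488² / ((1000000 − 488) × 0.017) = 238144 / 16992 ≈ 14.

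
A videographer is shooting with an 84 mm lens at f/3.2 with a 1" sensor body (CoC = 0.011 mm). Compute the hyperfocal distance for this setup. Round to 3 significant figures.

Hyperfocal distance H = f²/(N·c) + f = 84²/(3.2 × 0.011) + 84 = 7056/0.0352 + 84 ≈ 200538.5 mm ≈ 201 m.

201 m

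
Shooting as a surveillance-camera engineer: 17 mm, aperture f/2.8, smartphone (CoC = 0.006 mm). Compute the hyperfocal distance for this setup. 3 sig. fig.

17.2 m

Hyperfocal distance H = f²/(N·c) + f = 17²/(2.8 × 0.006) + 17 = 289/0.0168 + 17 ≈ 17219.4 mm ≈ 17.2 m.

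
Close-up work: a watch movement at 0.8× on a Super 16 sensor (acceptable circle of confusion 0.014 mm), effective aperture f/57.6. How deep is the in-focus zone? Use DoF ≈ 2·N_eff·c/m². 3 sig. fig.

At magnification m, DoF ≈ 2·N_eff·c/m² = 2 × 57.6 × 0.014 / 0.8² = 1.613 / 0.64 ≈ 2.52 mm.

2.52 mm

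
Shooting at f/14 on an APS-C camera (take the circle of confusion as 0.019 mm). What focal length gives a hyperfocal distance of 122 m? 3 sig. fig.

From H = f²/(N·c) + f, with f ≪ H: f ≈ √(H·N·c) = √(122000 × 14 × 0.019) = √32452 ≈ 180.1 mm.
The +f correction barely moves this — solving exactly, f² + N·c·f − N·c·H = 0 ⇒ f = (−N·c + √((N·c)² + 4·N·c·H))/2 = (−0.266 + √129808)/2 ≈ 180.01 mm, so f ≈ 180 mm.

180 mm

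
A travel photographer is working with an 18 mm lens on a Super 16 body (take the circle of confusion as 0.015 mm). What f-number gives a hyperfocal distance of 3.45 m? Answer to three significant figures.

f/6.29

Rearrange H = f²/(N·c) + f for N: N = f² / ((H − f)·c).
N = 18² / ((3450 − 18) × 0.015) = 324 / 51.48 ≈ 6.29.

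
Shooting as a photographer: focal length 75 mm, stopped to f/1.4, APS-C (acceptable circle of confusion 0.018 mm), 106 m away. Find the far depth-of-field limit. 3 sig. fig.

202 m

Hyperfocal distance H = f²/(N·c) + f = 75²/(1.4 × 0.018) + 75 = 5625/0.0252 + 75 ≈ 223289.3 mm ≈ 223.3 m.
Far limit Df = s·(H − f)/(H − s) = 106000 × (223289.3 − 75) / (223289.3 − 106000) = 106000 × 223214.3 / 117289.3 ≈ 201730 mm ≈ 202 m.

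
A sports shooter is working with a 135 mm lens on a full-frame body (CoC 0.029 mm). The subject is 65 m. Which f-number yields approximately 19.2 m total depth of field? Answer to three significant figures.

f/1.40

Write h = H − f = f²/(N·c). The thin-lens limits are Dn = s·h/(h + (s−f)) and Df = s·h/(h − (s−f)), so DoF = Df − Dn = 2·s·(s−f)·h / (h² − (s−f)²).
That is a quadratic in h: DoF·h² − 2·s·(s−f)·h − DoF·(s−f)² = 0 ⇒ h = (s−f)·(s + √(s² + DoF²)) / DoF = 64865 × (65000 + √(65000² + 19200²)) / 19200 = 64865 × (65000 + 67776.4) / 19200 ≈ 448570 mm.
Then N = f²/(c·h) = 135² / (0.029 × 448570) = 18225 / 13009 ≈ 1.40.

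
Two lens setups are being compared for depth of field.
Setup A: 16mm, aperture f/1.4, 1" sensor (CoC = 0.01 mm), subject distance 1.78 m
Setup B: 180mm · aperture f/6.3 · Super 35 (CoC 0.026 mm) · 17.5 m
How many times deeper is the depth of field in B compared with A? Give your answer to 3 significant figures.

8.91

Setup A: H = 16²/(1.4×0.01) + 16 ≈ 18301.7 mm; DoF = Df − Dn = 1970.05 − 1623.39 ≈ 346.66 mm.
Setup B: H = 180²/(6.3×0.026) + 180 ≈ 197982.2 mm; DoF = Df − Dn = 19179.4 − 16091.0 ≈ 3088.4 mm.
Ratio = 3088.4 / 346.66 ≈ 8.91.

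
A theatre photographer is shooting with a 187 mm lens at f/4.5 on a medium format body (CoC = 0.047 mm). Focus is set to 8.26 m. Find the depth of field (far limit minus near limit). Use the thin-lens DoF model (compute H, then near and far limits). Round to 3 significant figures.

Hyperfocal distance H = f²/(N·c) + f = 187²/(4.5 × 0.047) + 187 = 34969/0.2115 + 187 ≈ 165525.1 mm ≈ 165.5 m.
Near limit Dn = s·(H − f)/(H + s − 2f) = 8260 × (165525.1 − 187) / (165525.1 + 8260 − 2 × 187) = 8260 × 165338.1 / 173411.1 ≈ 7875.46 mm.
Far limit Df = s·(H − f)/(H − s) = 8260 × (165525.1 − 187) / (165525.1 − 8260) = 8260 × 165338.1 / 157265.1 ≈ 8684.02 mm.
Depth of field = Df − Dn = 8684.02 − 7875.46 ≈ 808.56 mm ≈ 0.809 m.

0.809 m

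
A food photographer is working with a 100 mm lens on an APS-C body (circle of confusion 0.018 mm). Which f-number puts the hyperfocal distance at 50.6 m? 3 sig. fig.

f/11

Rearrange H = f²/(N·c) + f for N: N = f² / ((H − f)·c).
N = 100² / ((50600 − 100) × 0.018) = 10000 / 909.0 ≈ 11.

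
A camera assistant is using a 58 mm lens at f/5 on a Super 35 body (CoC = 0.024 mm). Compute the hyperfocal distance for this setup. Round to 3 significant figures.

28.1 m

Hyperfocal distance H = f²/(N·c) + f = 58²/(5 × 0.024) + 58 = 3364/0.12 + 58 ≈ 28091.3 mm ≈ 28.1 m.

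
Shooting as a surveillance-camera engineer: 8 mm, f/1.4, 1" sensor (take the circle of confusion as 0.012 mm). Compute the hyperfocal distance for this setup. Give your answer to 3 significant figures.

3.82 m

Hyperfocal distance H = f²/(N·c) + f = 8²/(1.4 × 0.012) + 8 = 64/0.0168 + 8 ≈ 3817.5 mm ≈ 3.82 m.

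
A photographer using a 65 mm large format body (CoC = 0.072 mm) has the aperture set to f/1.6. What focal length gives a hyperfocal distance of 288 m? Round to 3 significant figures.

From H = f²/(N·c) + f, with f ≪ H: f ≈ √(H·N·c) = √(288000 × 1.6 × 0.072) = √33178 ≈ 182.1 mm.
The +f correction barely moves this — solving exactly, f² + N·c·f − N·c·H = 0 ⇒ f = (−N·c + √((N·c)² + 4·N·c·H))/2 = (−0.1152 + √132710)/2 ≈ 182.09 mm, so f ≈ 182 mm.

182 mm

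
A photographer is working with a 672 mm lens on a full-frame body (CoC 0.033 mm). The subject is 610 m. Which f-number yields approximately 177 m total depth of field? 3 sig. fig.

f/3.19

Write h = H − f = f²/(N·c). The thin-lens limits are Dn = s·h/(h + (s−f)) and Df = s·h/(h − (s−f)), so DoF = Df − Dn = 2·s·(s−f)·h / (h² − (s−f)²).
That is a quadratic in h: DoF·h² − 2·s·(s−f)·h − DoF·(s−f)² = 0 ⇒ h = (s−f)·(s + √(s² + DoF²)) / DoF = 609328 × (610000 + √(610000² + 177000²)) / 177000 = 609328 × (610000 + 635161) / 177000 ≈ 4286504 mm.
Then N = f²/(c·h) = 672² / (0.033 × 4286504) = 451584 / 141455 ≈ 3.19.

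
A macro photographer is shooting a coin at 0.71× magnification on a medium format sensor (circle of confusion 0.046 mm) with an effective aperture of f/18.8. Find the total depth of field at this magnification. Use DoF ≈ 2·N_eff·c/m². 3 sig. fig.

3.43 mm

At magnification m, DoF ≈ 2·N_eff·c/m² = 2 × 18.8 × 0.046 / 0.71² = 1.73 / 0.5041 ≈ 3.43 mm.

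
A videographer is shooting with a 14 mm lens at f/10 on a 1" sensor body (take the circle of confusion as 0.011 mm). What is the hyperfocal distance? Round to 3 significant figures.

Hyperfocal distance H = f²/(N·c) + f = 14²/(10 × 0.011) + 14 = 196/0.11 + 14 ≈ 1795.8 mm ≈ 1.80 m.

1.80 m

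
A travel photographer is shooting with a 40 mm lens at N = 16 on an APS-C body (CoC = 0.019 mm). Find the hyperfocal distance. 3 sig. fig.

Hyperfocal distance H = f²/(N·c) + f = 40²/(16 × 0.019) + 40 = 1600/0.304 + 40 ≈ 5303.2 mm ≈ 5.30 m.

5.30 m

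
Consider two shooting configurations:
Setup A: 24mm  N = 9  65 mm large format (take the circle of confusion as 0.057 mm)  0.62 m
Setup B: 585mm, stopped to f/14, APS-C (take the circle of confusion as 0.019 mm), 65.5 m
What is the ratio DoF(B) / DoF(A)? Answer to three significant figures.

Setup A: H = 24²/(9×0.057) + 24 ≈ 1146.8 mm; DoF = Df − Dn = 1321.43 − 405.01 ≈ 916.42 mm.
Setup B: H = 585²/(14×0.019) + 585 ≈ 1287145.2 mm; DoF = Df − Dn = 68980.5 − 62353.9 ≈ 6626.6 mm.
Ratio = 6626.6 / 916.42 ≈ 7.23.

7.23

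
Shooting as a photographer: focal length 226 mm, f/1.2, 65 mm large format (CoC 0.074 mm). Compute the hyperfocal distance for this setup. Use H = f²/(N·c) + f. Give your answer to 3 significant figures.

575 m

Hyperfocal distance H = f²/(N·c) + f = 226²/(1.2 × 0.074) + 226 = 51076/0.0888 + 226 ≈ 575406.2 mm ≈ 575 m.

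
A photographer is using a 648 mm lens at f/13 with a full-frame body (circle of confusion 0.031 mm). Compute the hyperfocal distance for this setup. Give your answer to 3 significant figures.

1040 m

Hyperfocal distance H = f²/(N·c) + f = 648²/(13 × 0.031) + 648 = 419904/0.403 + 648 ≈ 1042593.4 mm ≈ 1040 m.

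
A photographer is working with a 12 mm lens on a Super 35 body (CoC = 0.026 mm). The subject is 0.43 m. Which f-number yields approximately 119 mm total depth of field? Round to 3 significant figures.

Write h = H − f = f²/(N·c). The thin-lens limits are Dn = s·h/(h + (s−f)) and Df = s·h/(h − (s−f)), so DoF = Df − Dn = 2·s·(s−f)·h / (h² − (s−f)²).
That is a quadratic in h: DoF·h² − 2·s·(s−f)·h − DoF·(s−f)² = 0 ⇒ h = (s−f)·(s + √(s² + DoF²)) / DoF = 418 × (430 + √(430² + 119²)) / 119 = 418 × (430 + 446.163) / 119 ≈ 3077.6 mm.
Then N = f²/(c·h) = 12² / (0.026 × 3077.6) = 144 / 80.018 ≈ 1.80.

f/1.80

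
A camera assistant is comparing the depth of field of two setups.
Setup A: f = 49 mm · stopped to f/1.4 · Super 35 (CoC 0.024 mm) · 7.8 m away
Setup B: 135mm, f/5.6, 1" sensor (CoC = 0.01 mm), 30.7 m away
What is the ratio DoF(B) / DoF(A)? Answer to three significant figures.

3.40

Setup A: H = 49²/(1.4×0.024) + 49 ≈ 71507.3 mm; DoF = Df − Dn = 8749.0 − 7036.7 ≈ 1712.3 mm.
Setup B: H = 135²/(5.6×0.01) + 135 ≈ 325581.4 mm; DoF = Df − Dn = 33882.1 − 28064.3 ≈ 5817.8 mm.
Ratio = 5817.8 / 1712.3 ≈ 3.40.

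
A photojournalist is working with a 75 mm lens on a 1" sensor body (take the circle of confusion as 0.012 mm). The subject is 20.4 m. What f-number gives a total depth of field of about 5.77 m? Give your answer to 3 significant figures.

Write h = H − f = f²/(N·c). The thin-lens limits are Dn = s·h/(h + (s−f)) and Df = s·h/(h − (s−f)), so DoF = Df − Dn = 2·s·(s−f)·h / (h² − (s−f)²).
That is a quadratic in h: DoF·h² − 2·s·(s−f)·h − DoF·(s−f)² = 0 ⇒ h = (s−f)·(s + √(s² + DoF²)) / DoF = 20325 × (20400 + √(20400² + 5770²)) / 5770 = 20325 × (20400 + 21200.3) / 5770 ≈ 146538 mm.
Then N = f²/(c·h) = 75² / (0.012 × 146538) = 5625 / 1758.5 ≈ 3.20.

f/3.20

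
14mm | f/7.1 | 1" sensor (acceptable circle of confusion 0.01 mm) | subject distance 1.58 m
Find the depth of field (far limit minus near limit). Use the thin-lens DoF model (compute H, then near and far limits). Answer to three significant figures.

Hyperfocal distance H = f²/(N·c) + f = 14²/(7.1 × 0.01) + 14 = 196/0.071 + 14 ≈ 2774.6 mm ≈ 2.775 m.
Near limit Dn = s·(H − f)/(H + s − 2f) = 1580 × (2774.6 − 14) / (2774.6 + 1580 − 2 × 14) = 1580 × 2760.6 / 4326.6 ≈ 1008.1 mm.
Far limit Df = s·(H − f)/(H − s) = 1580 × (2774.6 − 14) / (2774.6 − 1580) = 1580 × 2760.6 / 1194.6 ≈ 3651.3 mm.
Depth of field = Df − Dn = 3651.3 − 1008.1 ≈ 2643.2 mm ≈ 2.64 m.

2.64 m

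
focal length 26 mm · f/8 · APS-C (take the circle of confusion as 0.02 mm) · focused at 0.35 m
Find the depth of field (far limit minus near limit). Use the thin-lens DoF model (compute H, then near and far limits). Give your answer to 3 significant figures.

54.0 mm

Hyperfocal distance H = f²/(N·c) + f = 26²/(8 × 0.02) + 26 = 676/0.16 + 26 ≈ 4251.0 mm ≈ 4.251 m.
Near limit Dn = s·(H − f)/(H + s − 2f) = 350 × (4251.0 − 26) / (4251.0 + 350 − 2 × 26) = 350 × 4225.0 / 4549.0 ≈ 325.071 mm.
Far limit Df = s·(H − f)/(H − s) = 350 × (4251.0 − 26) / (4251.0 − 350) = 350 × 4225.0 / 3901.0 ≈ 379.069 mm.
Depth of field = Df − Dn = 379.069 − 325.071 ≈ 53.998 mm.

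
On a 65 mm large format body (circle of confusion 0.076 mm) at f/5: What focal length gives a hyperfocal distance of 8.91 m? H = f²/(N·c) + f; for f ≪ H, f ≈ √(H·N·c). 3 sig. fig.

58.0 mm

From H = f²/(N·c) + f, with f ≪ H: f ≈ √(H·N·c) = √(8910 × 5 × 0.076) = √3385.8 ≈ 58.19 mm.
Exact: f² + N·c·f − N·c·H = 0 ⇒ f = (−N·c + √((N·c)² + 4·N·c·H))/2 = (−0.38 + √13543)/2 ≈ 57.998 mm ≈ 58.0 mm.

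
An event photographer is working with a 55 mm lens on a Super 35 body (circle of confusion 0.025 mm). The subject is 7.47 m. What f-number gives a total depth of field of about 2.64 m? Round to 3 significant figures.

Write h = H − f = f²/(N·c). The thin-lens limits are Dn = s·h/(h + (s−f)) and Df = s·h/(h − (s−f)), so DoF = Df − Dn = 2·s·(s−f)·h / (h² − (s−f)²).
That is a quadratic in h: DoF·h² − 2·s·(s−f)·h − DoF·(s−f)² = 0 ⇒ h = (s−f)·(s + √(s² + DoF²)) / DoF = 7415 × (7470 + √(7470² + 2640²)) / 2640 = 7415 × (7470 + 7922.78) / 2640 ≈ 43234 mm.
Then N = f²/(c·h) = 55² / (0.025 × 43234) = 3025 / 1080.8 ≈ 2.80.

f/2.80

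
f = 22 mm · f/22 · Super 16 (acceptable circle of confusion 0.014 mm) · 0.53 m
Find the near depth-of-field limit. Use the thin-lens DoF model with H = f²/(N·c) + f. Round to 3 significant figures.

401 mm

Hyperfocal distance H = f²/(N·c) + f = 22²/(22 × 0.014) + 22 = 484/0.308 + 22 ≈ 1593.4 mm ≈ 1.593 m.
Near limit Dn = s·(H − f)/(H + s − 2f) = 530 × (1593.4 − 22) / (1593.4 + 530 − 2 × 22) = 530 × 1571.4 / 2079.4 ≈ 400.52 mm.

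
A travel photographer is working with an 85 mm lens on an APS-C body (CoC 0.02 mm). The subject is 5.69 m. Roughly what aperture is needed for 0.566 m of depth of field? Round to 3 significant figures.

Write h = H − f = f²/(N·c). The thin-lens limits are Dn = s·h/(h + (s−f)) and Df = s·h/(h − (s−f)), so DoF = Df − Dn = 2·s·(s−f)·h / (h² − (s−f)²).
That is a quadratic in h: DoF·h² − 2·s·(s−f)·h − DoF·(s−f)² = 0 ⇒ h = (s−f)·(s + √(s² + DoF²)) / DoF = 5605 × (5690 + √(5690² + 566²)) / 566 = 5605 × (5690 + 5718.08) / 566 ≈ 112972 mm.
Then N = f²/(c·h) = 85² / (0.02 × 112972) = 7225 / 2259.4 ≈ 3.20.

f/3.20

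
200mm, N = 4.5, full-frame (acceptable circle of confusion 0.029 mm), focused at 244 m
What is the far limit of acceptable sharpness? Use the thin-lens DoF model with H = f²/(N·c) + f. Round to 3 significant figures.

1190 m

Hyperfocal distance H = f²/(N·c) + f = 200²/(4.5 × 0.029) + 200 = 40000/0.1305 + 200 ≈ 306713.4 mm ≈ 306.7 m.
Far limit Df = s·(H − f)/(H − s) = 244000 × (306713.4 − 200) / (306713.4 − 244000) = 244000 × 306513.4 / 62713.4 ≈ 1192556 mm ≈ 1190 m.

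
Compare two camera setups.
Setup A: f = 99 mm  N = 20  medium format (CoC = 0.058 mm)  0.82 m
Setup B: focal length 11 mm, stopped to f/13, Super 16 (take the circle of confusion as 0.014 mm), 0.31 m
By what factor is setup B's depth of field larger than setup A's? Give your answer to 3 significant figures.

Setup A: H = 99²/(20×0.058) + 99 ≈ 8548.1 mm; DoF = Df − Dn = 896.50 − 755.53 ≈ 140.97 mm.
Setup B: H = 11²/(13×0.014) + 11 ≈ 675.8 mm; DoF = Df − Dn = 563.37 − 213.83 ≈ 349.54 mm.
Ratio = 349.54 / 140.97 ≈ 2.48.

2.48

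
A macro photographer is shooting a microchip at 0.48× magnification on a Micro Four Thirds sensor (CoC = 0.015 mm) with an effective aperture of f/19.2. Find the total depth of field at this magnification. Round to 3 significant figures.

At magnification m, DoF ≈ 2·N_eff·c/m² = 2 × 19.2 × 0.015 / 0.48² = 0.576 / 0.2304 ≈ 2.5 mm.

2.50 mm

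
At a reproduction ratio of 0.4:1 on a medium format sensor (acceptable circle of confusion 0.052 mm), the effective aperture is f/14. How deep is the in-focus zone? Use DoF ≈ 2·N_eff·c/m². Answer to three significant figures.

At magnification m, DoF ≈ 2·N_eff·c/m² = 2 × 14 × 0.052 / 0.4² = 1.456 / 0.16 ≈ 9.1 mm.

9.10 mm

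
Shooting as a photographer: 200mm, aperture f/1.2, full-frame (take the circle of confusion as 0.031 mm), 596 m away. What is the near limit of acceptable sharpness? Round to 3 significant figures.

384 m

Hyperfocal distance H = f²/(N·c) + f = 200²/(1.2 × 0.031) + 200 = 40000/0.0372 + 200 ≈ 1075468.8 mm ≈ 1075 m.
Near limit Dn = s·(H − f)/(H + s − 2f) = 596000 × (1075468.8 − 200) / (1075468.8 + 596000 − 2 × 200) = 596000 × 1075268.8 / 1671068.8 ≈ 383503 mm ≈ 384 m.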